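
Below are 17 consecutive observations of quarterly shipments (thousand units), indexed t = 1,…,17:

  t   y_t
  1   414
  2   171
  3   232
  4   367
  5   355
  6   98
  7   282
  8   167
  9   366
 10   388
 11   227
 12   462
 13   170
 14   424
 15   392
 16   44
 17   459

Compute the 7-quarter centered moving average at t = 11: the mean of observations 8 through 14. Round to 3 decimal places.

314.857

Sum of periods 8–14: 167 + 366 + 388 + 227 + 462 + 170 + 424 = 2204
Divide by 7: 2204 / 7 = 314.857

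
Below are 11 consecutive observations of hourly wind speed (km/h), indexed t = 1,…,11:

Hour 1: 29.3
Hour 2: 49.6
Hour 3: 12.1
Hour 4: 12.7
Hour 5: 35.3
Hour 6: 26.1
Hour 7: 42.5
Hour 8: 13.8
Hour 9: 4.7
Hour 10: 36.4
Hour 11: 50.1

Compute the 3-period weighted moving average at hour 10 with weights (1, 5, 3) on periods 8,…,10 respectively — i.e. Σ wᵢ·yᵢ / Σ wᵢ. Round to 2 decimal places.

Weighted sum: 1·13.8 + 5·4.7 + 3·36.4 = 13.8 + 23.5 + 109.2 = 146.5
Weight total: 1 + 5 + 3 = 9
WMA = 146.5 / 9 = 16.28

16.28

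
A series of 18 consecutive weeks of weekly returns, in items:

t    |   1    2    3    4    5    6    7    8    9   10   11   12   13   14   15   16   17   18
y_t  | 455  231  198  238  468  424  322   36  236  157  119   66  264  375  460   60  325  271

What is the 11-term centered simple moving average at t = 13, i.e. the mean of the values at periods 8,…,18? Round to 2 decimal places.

215.36

Sum of periods 8–18: 36 + 236 + 157 + 119 + 66 + 264 + 375 + 460 + 60 + 325 + 271 = 2369
Divide by 11: 2369 / 11 = 215.36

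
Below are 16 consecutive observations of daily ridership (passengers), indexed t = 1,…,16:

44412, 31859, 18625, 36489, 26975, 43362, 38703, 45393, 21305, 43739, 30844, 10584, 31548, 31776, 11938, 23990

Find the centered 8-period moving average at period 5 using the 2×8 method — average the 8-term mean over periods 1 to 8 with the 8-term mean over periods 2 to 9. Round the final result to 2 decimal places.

Sum over 1–8: 44412 + 31859 + 18625 + 36489 + 26975 + 43362 + 38703 + 45393 = 285818
Sum over 2–9: 31859 + 18625 + 36489 + 26975 + 43362 + 38703 + 45393 + 21305 = 262711
CMA at t=5 = (285818 + 262711) / (2·8) = 548529 / 16 = 34283.06

34283.06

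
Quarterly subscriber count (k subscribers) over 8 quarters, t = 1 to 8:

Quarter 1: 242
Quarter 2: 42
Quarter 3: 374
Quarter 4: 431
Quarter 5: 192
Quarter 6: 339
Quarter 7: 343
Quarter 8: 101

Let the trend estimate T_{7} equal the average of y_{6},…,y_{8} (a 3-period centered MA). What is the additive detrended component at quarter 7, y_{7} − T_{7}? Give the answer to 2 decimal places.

Trend T_7 = (339 + 343 + 101) / 3 = 783/3 = 261.0000
Detrended value: 343 − 261.0000 = 82.00

82.00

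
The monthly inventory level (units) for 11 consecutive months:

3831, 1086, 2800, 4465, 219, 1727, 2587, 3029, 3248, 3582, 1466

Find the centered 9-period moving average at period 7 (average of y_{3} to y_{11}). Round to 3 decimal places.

2569.222

Sum of periods 3–11: 2800 + 4465 + 219 + 1727 + 2587 + 3029 + 3248 + 3582 + 1466 = 23123
Divide by 9: 23123 / 9 = 2569.222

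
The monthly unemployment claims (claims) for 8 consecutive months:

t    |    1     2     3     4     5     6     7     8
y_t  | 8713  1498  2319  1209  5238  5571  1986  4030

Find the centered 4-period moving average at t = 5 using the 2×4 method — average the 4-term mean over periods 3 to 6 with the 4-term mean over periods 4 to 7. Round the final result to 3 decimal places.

Sum over 3–6: 2319 + 1209 + 5238 + 5571 = 14337
Sum over 4–7: 1209 + 5238 + 5571 + 1986 = 14004
CMA at t=5 = (14337 + 14004) / (2·4) = 28341 / 8 = 3542.625

3542.625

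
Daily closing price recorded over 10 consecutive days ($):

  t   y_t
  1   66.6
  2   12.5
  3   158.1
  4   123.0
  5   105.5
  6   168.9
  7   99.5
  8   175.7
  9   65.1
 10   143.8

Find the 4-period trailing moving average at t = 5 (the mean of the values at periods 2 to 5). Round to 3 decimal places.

Sum of periods 2–5: 12.5 + 158.1 + 123.0 + 105.5 = 399.1
Divide by 4: 399.1 / 4 = 99.775

99.775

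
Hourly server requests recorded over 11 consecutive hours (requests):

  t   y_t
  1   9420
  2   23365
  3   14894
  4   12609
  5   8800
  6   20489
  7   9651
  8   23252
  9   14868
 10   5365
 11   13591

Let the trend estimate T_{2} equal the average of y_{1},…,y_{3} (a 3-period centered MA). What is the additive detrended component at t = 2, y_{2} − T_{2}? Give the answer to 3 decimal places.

7472.000

Trend T_2 = (9420 + 23365 + 14894) / 3 = 47679/3 = 15893.00000
Detrended value: 23365 − 15893.00000 = 7472.000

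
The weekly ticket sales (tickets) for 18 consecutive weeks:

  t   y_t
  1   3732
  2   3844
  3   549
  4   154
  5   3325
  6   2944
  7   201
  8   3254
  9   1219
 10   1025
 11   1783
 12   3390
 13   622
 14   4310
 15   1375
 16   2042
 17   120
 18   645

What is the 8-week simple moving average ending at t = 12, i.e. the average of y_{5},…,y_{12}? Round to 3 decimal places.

Sum of periods 5–12: 3325 + 2944 + 201 + 3254 + 1219 + 1025 + 1783 + 3390 = 17141
Divide by 8: 17141 / 8 = 2142.625

2142.625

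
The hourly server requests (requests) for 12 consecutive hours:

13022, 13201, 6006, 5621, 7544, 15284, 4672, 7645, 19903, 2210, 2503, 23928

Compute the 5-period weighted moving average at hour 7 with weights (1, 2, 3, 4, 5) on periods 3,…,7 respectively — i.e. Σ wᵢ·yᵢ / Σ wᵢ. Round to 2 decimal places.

Weighted sum: 1·6006 + 2·5621 + 3·7544 + 4·15284 + 5·4672 = 6006 + 11242 + 22632 + 61136 + 23360 = 124376
Weight total: 1 + 2 + 3 + 4 + 5 = 15
WMA = 124376 / 15 = 8291.73

8291.73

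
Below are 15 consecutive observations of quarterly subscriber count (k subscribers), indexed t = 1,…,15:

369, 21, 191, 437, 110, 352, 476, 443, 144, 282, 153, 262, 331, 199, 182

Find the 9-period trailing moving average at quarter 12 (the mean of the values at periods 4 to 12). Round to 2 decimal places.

295.44

Sum of periods 4–12: 437 + 110 + 352 + 476 + 443 + 144 + 282 + 153 + 262 = 2659
Divide by 9: 2659 / 9 = 295.44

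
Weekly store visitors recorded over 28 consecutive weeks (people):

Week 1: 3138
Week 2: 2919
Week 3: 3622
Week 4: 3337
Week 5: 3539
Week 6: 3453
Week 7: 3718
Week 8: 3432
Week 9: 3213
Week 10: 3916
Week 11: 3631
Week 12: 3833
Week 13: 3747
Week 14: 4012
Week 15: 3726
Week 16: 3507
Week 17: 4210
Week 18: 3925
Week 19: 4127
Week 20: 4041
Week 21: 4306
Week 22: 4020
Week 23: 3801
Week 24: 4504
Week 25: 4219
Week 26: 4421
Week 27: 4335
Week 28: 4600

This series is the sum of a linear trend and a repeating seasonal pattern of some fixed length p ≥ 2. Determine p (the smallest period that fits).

First differences y_{t+1} − y_t: -219, 703, -285, 202, -86, 265, -286, -219, 703, -285, 202, -86, 265, -286, -219, 703, …
The difference pattern repeats every 7 terms and not for any smaller step, so p = 7.

7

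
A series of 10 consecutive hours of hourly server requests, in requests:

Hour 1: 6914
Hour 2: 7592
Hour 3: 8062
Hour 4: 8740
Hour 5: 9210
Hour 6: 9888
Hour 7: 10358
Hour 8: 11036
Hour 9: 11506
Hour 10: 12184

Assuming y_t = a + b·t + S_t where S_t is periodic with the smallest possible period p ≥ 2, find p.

2

First differences y_{t+1} − y_t: 678, 470, 678, 470, 678, 470, …
The difference pattern repeats every 2 terms and not for any smaller step, so p = 2.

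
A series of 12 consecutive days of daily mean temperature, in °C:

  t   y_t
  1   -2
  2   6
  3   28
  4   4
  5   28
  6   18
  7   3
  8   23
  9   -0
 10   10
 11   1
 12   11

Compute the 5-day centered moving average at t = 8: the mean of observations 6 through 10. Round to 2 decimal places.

Sum of periods 6–10: 18 + 3 + 23 + (-0) + 10 = 54
Divide by 5: 54 / 5 = 10.80

10.80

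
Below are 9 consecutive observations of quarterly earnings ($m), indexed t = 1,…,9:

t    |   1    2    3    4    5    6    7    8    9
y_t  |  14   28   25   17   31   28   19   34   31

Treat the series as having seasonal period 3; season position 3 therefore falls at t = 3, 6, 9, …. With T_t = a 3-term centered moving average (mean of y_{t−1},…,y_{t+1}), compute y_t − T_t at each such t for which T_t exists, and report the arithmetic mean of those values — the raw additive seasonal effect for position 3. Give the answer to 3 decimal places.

Season position 3 occurs at t = 3, 6 (where T_t is defined).
t=3: T_3 = 23.33333; y_3 − T_3 = 25 − 23.33333 = 1.66667
t=6: T_6 = 26.00000; y_6 − T_6 = 28 − 26.00000 = 2.00000
Mean deviation: (1.66667 + 2.00000) / 2 = 1.833

1.833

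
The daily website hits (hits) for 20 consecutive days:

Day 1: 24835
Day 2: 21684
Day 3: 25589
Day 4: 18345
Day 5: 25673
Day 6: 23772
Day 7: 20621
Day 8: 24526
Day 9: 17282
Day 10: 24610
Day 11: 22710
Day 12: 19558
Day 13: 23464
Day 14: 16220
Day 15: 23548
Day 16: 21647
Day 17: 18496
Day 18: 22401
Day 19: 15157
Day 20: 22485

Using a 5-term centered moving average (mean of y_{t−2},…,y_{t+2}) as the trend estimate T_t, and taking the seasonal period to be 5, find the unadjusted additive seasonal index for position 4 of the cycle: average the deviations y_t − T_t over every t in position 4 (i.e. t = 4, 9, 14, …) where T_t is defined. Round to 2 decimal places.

-4667.60

Season position 4 occurs at t = 4, 9, 14 (where T_t is defined).
t=4: T_4 = 23012.6000; y_4 − T_4 = 18345 − 23012.6000 = -4667.6000
t=9: T_9 = 21949.8000; y_9 − T_9 = 17282 − 21949.8000 = -4667.8000
t=14: T_14 = 20887.4000; y_14 − T_14 = 16220 − 20887.4000 = -4667.4000
Mean deviation: (-4667.6000 + -4667.8000 + -4667.4000) / 3 = -4667.60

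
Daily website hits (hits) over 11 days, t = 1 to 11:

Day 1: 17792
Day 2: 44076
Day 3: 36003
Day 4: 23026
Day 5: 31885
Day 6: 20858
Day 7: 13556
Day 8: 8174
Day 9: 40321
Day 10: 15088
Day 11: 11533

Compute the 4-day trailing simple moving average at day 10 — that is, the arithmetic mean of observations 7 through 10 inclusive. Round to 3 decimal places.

19284.750

Sum of periods 7–10: 13556 + 8174 + 40321 + 15088 = 77139
Divide by 4: 77139 / 4 = 19284.750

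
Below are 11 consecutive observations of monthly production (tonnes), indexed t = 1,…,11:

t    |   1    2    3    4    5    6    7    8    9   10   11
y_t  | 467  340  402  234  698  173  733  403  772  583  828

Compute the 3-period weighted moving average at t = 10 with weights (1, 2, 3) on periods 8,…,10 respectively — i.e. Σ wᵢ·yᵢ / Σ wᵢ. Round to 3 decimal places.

616.000

Weighted sum: 1·403 + 2·772 + 3·583 = 403 + 1544 + 1749 = 3696
Weight total: 1 + 2 + 3 = 6
WMA = 3696 / 6 = 616.000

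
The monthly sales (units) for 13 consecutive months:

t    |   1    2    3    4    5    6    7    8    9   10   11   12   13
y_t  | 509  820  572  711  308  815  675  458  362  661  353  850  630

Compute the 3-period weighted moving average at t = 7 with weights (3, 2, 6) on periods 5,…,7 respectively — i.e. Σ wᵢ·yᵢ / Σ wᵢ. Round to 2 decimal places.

Weighted sum: 3·308 + 2·815 + 6·675 = 924 + 1630 + 4050 = 6604
Weight total: 3 + 2 + 6 = 11
WMA = 6604 / 11 = 600.36

600.36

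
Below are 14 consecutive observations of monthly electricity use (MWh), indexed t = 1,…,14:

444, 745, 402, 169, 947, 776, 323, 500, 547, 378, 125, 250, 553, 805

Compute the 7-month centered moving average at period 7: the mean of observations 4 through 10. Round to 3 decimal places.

520.000

Sum of periods 4–10: 169 + 947 + 776 + 323 + 500 + 547 + 378 = 3640
Divide by 7: 3640 / 7 = 520.000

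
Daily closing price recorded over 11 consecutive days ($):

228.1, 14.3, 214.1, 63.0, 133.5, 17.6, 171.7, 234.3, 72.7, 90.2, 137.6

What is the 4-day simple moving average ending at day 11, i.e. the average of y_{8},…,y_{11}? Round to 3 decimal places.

Sum of periods 8–11: 234.3 + 72.7 + 90.2 + 137.6 = 534.8
Divide by 4: 534.8 / 4 = 133.700

133.700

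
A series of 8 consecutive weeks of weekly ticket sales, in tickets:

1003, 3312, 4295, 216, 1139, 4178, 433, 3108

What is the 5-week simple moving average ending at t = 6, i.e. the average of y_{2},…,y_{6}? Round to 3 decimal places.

2628.000

Sum of periods 2–6: 3312 + 4295 + 216 + 1139 + 4178 = 13140
Divide by 5: 13140 / 5 = 2628.000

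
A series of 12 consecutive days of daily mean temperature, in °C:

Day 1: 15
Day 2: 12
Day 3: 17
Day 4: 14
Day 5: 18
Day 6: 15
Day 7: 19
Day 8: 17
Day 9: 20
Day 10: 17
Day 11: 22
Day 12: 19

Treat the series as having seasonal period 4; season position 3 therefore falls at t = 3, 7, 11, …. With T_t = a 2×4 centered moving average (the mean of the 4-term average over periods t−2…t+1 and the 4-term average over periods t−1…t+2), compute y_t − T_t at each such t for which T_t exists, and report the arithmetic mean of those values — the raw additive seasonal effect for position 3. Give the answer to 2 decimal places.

1.81

Season position 3 occurs at t = 3, 7 (where T_t is defined).
t=3: T_3 = 14.8750; y_3 − T_3 = 17 − 14.8750 = 2.1250
t=7: T_7 = 17.5000; y_7 − T_7 = 19 − 17.5000 = 1.5000
Mean deviation: (2.1250 + 1.5000) / 2 = 1.81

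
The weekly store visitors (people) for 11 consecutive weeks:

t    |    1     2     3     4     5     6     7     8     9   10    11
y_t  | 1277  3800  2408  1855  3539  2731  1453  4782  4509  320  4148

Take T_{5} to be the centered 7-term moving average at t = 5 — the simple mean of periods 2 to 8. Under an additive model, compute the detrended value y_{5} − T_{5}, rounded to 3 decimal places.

600.714

Trend T_5 = (3800 + 2408 + 1855 + 3539 + 2731 + 1453 + 4782) / 7 = 20568/7 = 2938.28571
Detrended value: 3539 − 2938.28571 = 600.714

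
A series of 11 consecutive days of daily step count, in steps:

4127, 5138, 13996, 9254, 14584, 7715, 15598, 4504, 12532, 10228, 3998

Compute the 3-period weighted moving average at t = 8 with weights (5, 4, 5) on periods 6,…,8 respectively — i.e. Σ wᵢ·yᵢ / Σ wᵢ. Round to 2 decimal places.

Weighted sum: 5·7715 + 4·15598 + 5·4504 = 38575 + 62392 + 22520 = 123487
Weight total: 5 + 4 + 5 = 14
WMA = 123487 / 14 = 8820.50

8820.50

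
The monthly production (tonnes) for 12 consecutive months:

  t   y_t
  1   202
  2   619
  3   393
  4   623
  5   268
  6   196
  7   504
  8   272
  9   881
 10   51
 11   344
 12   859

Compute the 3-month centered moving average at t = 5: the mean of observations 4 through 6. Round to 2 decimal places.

362.33

Sum of periods 4–6: 623 + 268 + 196 = 1087
Divide by 3: 1087 / 3 = 362.33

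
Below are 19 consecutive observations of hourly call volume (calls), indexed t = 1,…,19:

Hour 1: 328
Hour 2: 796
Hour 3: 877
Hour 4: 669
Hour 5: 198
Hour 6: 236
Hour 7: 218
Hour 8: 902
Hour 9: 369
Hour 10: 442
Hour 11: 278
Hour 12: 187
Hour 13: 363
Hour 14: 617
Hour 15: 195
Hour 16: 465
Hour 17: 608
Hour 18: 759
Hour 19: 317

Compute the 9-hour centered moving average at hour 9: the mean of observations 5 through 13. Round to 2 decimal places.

354.78

Sum of periods 5–13: 198 + 236 + 218 + 902 + 369 + 442 + 278 + 187 + 363 = 3193
Divide by 9: 3193 / 9 = 354.78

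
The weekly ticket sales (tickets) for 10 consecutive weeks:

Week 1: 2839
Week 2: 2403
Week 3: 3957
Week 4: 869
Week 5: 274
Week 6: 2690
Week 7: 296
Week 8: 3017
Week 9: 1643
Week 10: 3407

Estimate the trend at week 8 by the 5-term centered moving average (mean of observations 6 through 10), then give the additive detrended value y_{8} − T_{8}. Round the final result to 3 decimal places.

Trend T_8 = (2690 + 296 + 3017 + 1643 + 3407) / 5 = 11053/5 = 2210.60000
Detrended value: 3017 − 2210.60000 = 806.400

806.400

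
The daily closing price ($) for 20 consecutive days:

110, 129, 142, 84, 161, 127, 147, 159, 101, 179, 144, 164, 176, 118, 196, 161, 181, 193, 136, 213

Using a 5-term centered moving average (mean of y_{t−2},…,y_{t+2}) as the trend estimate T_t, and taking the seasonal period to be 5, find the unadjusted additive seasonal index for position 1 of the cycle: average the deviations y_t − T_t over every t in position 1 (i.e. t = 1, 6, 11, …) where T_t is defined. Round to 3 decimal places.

-8.733

Season position 1 occurs at t = 6, 11, 16 (where T_t is defined).
t=6: T_6 = 135.60000; y_6 − T_6 = 127 − 135.60000 = -8.60000
t=11: T_11 = 152.80000; y_11 − T_11 = 144 − 152.80000 = -8.80000
t=16: T_16 = 169.80000; y_16 − T_16 = 161 − 169.80000 = -8.80000
Mean deviation: (-8.60000 + -8.80000 + -8.80000) / 3 = -8.733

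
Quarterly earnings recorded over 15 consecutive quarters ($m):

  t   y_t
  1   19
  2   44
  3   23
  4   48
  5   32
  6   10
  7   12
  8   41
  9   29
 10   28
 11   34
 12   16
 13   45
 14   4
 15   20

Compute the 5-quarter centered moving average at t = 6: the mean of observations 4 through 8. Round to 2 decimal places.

Sum of periods 4–8: 48 + 32 + 10 + 12 + 41 = 143
Divide by 5: 143 / 5 = 28.60

28.60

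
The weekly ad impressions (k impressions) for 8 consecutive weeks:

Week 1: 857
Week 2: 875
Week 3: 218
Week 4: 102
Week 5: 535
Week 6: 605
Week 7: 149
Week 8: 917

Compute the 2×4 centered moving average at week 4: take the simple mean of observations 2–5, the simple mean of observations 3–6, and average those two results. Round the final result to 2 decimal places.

Sum over 2–5: 875 + 218 + 102 + 535 = 1730
Sum over 3–6: 218 + 102 + 535 + 605 = 1460
CMA at t=4 = (1730 + 1460) / (2·4) = 3190 / 8 = 398.75

398.75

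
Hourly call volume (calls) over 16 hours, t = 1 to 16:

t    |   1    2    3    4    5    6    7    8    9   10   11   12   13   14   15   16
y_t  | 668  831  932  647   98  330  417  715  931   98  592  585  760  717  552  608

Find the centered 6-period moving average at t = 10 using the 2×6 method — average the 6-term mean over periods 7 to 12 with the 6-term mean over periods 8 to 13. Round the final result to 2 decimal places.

Sum over 7–12: 417 + 715 + 931 + 98 + 592 + 585 = 3338
Sum over 8–13: 715 + 931 + 98 + 592 + 585 + 760 = 3681
CMA at t=10 = (3338 + 3681) / (2·6) = 7019 / 12 = 584.92

584.92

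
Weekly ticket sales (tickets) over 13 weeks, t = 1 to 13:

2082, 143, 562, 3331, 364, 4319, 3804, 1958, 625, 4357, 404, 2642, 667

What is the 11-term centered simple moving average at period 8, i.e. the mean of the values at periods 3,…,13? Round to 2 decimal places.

Sum of periods 3–13: 562 + 3331 + 364 + 4319 + 3804 + 1958 + 625 + 4357 + 404 + 2642 + 667 = 23033
Divide by 11: 23033 / 11 = 2093.91

2093.91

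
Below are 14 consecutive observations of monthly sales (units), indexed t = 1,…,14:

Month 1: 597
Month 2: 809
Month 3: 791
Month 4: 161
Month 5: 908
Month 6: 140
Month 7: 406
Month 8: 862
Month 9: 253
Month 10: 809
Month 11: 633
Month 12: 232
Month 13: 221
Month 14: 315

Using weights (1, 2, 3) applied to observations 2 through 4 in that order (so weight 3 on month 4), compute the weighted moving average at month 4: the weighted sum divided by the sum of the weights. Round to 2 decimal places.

479.00

Weighted sum: 1·809 + 2·791 + 3·161 = 809 + 1582 + 483 = 2874
Weight total: 1 + 2 + 3 = 6
WMA = 2874 / 6 = 479.00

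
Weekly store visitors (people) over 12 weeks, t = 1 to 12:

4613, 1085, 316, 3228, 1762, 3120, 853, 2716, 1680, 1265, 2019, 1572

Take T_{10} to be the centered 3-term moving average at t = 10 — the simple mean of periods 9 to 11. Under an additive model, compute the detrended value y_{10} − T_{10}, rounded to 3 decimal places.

-389.667

Trend T_10 = (1680 + 1265 + 2019) / 3 = 4964/3 = 1654.66667
Detrended value: 1265 − 1654.66667 = -389.667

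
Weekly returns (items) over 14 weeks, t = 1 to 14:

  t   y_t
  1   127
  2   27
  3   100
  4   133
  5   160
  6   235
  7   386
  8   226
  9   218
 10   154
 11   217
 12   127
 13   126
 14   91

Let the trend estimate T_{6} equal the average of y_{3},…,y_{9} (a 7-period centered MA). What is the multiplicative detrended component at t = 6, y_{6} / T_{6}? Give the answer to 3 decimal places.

Trend T_6 = (100 + 133 + 160 + 235 + 386 + 226 + 218) / 7 = 1458/7 = 208.28571
Ratio to trend: 235 / 208.28571 = 1.128

1.128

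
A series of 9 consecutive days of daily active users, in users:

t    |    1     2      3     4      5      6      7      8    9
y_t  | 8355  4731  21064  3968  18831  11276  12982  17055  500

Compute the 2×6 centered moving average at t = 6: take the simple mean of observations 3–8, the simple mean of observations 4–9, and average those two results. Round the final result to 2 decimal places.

12482.33

Sum over 3–8: 21064 + 3968 + 18831 + 11276 + 12982 + 17055 = 85176
Sum over 4–9: 3968 + 18831 + 11276 + 12982 + 17055 + 500 = 64612
CMA at t=6 = (85176 + 64612) / (2·6) = 149788 / 12 = 12482.33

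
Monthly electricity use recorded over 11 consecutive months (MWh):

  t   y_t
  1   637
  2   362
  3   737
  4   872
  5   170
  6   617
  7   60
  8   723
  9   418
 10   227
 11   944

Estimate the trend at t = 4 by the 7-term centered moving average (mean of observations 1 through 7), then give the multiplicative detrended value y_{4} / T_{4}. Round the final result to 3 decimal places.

Trend T_4 = (637 + 362 + 737 + 872 + 170 + 617 + 60) / 7 = 3455/7 = 493.57143
Ratio to trend: 872 / 493.57143 = 1.767

1.767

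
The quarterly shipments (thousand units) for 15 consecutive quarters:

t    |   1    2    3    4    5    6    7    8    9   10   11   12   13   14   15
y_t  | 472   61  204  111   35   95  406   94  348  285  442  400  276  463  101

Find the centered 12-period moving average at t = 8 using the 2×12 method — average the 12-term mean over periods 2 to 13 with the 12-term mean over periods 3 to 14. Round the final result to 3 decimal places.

Sum over 2–13: 61 + 204 + 111 + 35 + 95 + 406 + 94 + 348 + 285 + 442 + 400 + 276 = 2757
Sum over 3–14: 204 + 111 + 35 + 95 + 406 + 94 + 348 + 285 + 442 + 400 + 276 + 463 = 3159
CMA at t=8 = (2757 + 3159) / (2·12) = 5916 / 24 = 246.500

246.500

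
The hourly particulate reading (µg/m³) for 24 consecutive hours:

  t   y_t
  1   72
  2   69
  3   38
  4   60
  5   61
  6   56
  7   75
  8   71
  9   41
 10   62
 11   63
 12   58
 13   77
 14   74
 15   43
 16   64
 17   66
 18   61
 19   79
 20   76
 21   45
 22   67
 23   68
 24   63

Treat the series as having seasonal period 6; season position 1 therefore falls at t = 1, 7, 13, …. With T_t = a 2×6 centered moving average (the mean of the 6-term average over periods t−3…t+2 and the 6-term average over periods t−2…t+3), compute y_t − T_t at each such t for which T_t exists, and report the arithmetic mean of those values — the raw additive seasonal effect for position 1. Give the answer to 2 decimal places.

Season position 1 occurs at t = 7, 13, 19 (where T_t is defined).
t=7: T_7 = 60.8333; y_7 − T_7 = 75 − 60.8333 = 14.1667
t=13: T_13 = 63.0000; y_13 − T_13 = 77 − 63.0000 = 14.0000
t=19: T_19 = 65.4167; y_19 − T_19 = 79 − 65.4167 = 13.5833
Mean deviation: (14.1667 + 14.0000 + 13.5833) / 3 = 13.92

13.92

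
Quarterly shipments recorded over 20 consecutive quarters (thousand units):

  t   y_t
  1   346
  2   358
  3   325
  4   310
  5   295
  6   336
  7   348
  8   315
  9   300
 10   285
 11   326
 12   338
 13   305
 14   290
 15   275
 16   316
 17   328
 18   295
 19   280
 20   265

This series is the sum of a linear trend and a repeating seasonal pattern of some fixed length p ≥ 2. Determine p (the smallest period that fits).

5

First differences y_{t+1} − y_t: 12, -33, -15, -15, 41, 12, -33, -15, -15, 41, 12, -33, …
The difference pattern repeats every 5 terms and not for any smaller step, so p = 5.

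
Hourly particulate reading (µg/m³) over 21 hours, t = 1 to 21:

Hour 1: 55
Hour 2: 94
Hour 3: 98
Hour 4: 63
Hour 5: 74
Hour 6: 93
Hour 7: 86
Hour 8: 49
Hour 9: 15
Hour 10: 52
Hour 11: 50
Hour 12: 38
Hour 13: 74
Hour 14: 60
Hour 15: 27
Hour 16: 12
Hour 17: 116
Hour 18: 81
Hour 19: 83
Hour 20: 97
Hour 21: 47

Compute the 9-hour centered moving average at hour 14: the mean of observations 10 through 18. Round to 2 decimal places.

Sum of periods 10–18: 52 + 50 + 38 + 74 + 60 + 27 + 12 + 116 + 81 = 510
Divide by 9: 510 / 9 = 56.67

56.67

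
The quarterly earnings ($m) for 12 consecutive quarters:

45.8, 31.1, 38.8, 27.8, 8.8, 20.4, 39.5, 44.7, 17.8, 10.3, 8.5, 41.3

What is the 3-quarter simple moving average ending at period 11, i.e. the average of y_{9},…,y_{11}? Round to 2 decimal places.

Sum of periods 9–11: 17.8 + 10.3 + 8.5 = 36.6
Divide by 3: 36.6 / 3 = 12.20

12.20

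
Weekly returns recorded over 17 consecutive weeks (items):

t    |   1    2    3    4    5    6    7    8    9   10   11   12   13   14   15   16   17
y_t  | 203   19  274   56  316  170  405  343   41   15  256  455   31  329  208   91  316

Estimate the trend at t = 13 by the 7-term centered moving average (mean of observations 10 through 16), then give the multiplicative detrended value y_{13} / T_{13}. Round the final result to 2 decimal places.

0.16

Trend T_13 = (15 + 256 + 455 + 31 + 329 + 208 + 91) / 7 = 1385/7 = 197.8571
Ratio to trend: 31 / 197.8571 = 0.16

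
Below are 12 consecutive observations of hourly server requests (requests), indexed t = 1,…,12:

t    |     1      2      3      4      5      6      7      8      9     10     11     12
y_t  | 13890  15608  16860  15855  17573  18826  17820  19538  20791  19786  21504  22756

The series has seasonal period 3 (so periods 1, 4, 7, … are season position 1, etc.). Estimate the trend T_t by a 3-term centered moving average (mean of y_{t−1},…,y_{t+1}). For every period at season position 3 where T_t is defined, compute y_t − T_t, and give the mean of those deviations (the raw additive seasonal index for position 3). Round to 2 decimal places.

Season position 3 occurs at t = 3, 6, 9 (where T_t is defined).
t=3: T_3 = 16107.6667; y_3 − T_3 = 16860 − 16107.6667 = 752.3333
t=6: T_6 = 18073.0000; y_6 − T_6 = 18826 − 18073.0000 = 753.0000
t=9: T_9 = 20038.3333; y_9 − T_9 = 20791 − 20038.3333 = 752.6667
Mean deviation: (752.3333 + 753.0000 + 752.6667) / 3 = 752.67

752.67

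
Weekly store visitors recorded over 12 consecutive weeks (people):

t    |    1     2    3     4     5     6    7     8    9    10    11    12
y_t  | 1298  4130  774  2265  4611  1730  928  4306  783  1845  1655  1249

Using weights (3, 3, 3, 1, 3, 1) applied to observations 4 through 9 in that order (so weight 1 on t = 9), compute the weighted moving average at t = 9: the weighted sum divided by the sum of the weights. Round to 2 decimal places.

2889.07

Weighted sum: 3·2265 + 3·4611 + 3·1730 + 1·928 + 3·4306 + 1·783 = 6795 + 13833 + 5190 + 928 + 12918 + 783 = 40447
Weight total: 3 + 3 + 3 + 1 + 3 + 1 = 14
WMA = 40447 / 14 = 2889.07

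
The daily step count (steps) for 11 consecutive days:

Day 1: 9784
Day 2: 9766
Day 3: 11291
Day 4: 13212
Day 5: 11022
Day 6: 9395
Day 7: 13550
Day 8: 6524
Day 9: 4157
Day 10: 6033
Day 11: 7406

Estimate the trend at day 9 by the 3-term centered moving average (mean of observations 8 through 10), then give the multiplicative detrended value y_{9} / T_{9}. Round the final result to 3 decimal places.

0.746

Trend T_9 = (6524 + 4157 + 6033) / 3 = 16714/3 = 5571.33333
Ratio to trend: 4157 / 5571.33333 = 0.746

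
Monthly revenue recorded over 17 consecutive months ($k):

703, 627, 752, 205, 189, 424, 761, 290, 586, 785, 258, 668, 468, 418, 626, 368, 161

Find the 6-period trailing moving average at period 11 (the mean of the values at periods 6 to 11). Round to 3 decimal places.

517.333

Sum of periods 6–11: 424 + 761 + 290 + 586 + 785 + 258 = 3104
Divide by 6: 3104 / 6 = 517.333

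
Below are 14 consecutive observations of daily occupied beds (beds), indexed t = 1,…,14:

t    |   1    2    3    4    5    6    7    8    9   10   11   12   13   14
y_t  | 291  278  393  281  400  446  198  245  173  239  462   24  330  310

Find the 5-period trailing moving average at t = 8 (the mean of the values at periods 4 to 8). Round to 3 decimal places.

314.000

Sum of periods 4–8: 281 + 400 + 446 + 198 + 245 = 1570
Divide by 5: 1570 / 5 = 314.000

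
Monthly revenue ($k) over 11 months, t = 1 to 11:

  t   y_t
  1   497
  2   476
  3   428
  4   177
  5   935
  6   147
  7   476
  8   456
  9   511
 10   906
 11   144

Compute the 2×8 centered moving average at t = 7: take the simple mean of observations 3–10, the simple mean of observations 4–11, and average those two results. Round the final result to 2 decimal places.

486.75

Sum over 3–10: 428 + 177 + 935 + 147 + 476 + 456 + 511 + 906 = 4036
Sum over 4–11: 177 + 935 + 147 + 476 + 456 + 511 + 906 + 144 = 3752
CMA at t=7 = (4036 + 3752) / (2·8) = 7788 / 16 = 486.75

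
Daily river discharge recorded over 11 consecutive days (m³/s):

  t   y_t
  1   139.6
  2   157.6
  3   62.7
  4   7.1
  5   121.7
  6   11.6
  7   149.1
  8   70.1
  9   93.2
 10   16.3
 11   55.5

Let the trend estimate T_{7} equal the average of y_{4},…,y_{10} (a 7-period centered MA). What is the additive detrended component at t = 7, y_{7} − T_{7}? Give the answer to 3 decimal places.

Trend T_7 = (7.1 + 121.7 + 11.6 + 149.1 + 70.1 + 93.2 + 16.3) / 7 = 469.1/7 = 67.01429
Detrended value: 149.1 − 67.01429 = 82.086

82.086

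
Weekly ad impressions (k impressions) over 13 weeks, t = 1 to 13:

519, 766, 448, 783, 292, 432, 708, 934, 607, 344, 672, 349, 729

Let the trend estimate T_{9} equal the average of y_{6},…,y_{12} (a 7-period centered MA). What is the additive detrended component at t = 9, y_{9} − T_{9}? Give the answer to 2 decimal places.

29.00

Trend T_9 = (432 + 708 + 934 + 607 + 344 + 672 + 349) / 7 = 4046/7 = 578.0000
Detrended value: 607 − 578.0000 = 29.00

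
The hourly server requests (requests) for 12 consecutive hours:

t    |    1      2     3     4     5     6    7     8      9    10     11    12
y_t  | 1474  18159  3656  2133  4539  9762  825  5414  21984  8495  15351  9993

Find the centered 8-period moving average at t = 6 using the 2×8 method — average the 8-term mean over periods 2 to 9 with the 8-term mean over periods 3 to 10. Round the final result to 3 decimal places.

Sum over 2–9: 18159 + 3656 + 2133 + 4539 + 9762 + 825 + 5414 + 21984 = 66472
Sum over 3–10: 3656 + 2133 + 4539 + 9762 + 825 + 5414 + 21984 + 8495 = 56808
CMA at t=6 = (66472 + 56808) / (2·8) = 123280 / 16 = 7705.000

7705.000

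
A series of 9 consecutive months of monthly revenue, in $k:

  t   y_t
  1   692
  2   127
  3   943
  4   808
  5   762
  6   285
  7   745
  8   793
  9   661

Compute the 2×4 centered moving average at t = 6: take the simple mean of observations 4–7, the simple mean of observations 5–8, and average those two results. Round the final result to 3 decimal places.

648.125

Sum over 4–7: 808 + 762 + 285 + 745 = 2600
Sum over 5–8: 762 + 285 + 745 + 793 = 2585
CMA at t=6 = (2600 + 2585) / (2·4) = 5185 / 8 = 648.125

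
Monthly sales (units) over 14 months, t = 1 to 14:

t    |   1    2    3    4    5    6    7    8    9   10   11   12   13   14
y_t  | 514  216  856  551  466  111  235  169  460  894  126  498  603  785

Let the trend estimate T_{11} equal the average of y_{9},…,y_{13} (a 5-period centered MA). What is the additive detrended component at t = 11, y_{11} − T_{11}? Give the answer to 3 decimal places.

-390.200

Trend T_11 = (460 + 894 + 126 + 498 + 603) / 5 = 2581/5 = 516.20000
Detrended value: 126 − 516.20000 = -390.200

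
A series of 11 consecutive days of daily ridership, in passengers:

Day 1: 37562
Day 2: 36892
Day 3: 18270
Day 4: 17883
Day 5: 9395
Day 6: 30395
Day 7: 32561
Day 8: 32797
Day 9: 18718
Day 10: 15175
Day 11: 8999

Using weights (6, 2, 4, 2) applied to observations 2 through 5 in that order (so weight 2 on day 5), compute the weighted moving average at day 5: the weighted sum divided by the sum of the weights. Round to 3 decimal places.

24872.429

Weighted sum: 6·36892 + 2·18270 + 4·17883 + 2·9395 = 221352 + 36540 + 71532 + 18790 = 348214
Weight total: 6 + 2 + 4 + 2 = 14
WMA = 348214 / 14 = 24872.429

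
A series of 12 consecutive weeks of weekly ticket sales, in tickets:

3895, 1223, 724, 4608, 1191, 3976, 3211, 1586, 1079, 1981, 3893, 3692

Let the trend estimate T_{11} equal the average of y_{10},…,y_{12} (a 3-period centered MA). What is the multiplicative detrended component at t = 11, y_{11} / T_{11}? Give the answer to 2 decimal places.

Trend T_11 = (1981 + 3893 + 3692) / 3 = 9566/3 = 3188.6667
Ratio to trend: 3893 / 3188.6667 = 1.22

1.22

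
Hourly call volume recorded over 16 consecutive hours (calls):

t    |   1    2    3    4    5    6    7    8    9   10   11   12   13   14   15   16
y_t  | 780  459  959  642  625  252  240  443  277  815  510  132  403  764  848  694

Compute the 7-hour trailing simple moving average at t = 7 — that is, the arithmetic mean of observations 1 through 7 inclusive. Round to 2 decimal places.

565.29

Sum of periods 1–7: 780 + 459 + 959 + 642 + 625 + 252 + 240 = 3957
Divide by 7: 3957 / 7 = 565.29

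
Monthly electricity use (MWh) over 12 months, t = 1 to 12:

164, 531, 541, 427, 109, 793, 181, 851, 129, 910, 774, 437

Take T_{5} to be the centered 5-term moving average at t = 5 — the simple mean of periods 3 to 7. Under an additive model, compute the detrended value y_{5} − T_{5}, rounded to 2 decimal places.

-301.20

Trend T_5 = (541 + 427 + 109 + 793 + 181) / 5 = 2051/5 = 410.2000
Detrended value: 109 − 410.2000 = -301.20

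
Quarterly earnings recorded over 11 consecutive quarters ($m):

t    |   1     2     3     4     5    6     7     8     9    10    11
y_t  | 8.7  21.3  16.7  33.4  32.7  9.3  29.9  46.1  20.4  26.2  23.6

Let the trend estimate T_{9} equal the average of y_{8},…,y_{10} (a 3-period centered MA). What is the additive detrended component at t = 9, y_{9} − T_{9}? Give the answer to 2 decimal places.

Trend T_9 = (46.1 + 20.4 + 26.2) / 3 = 92.7/3 = 30.9000
Detrended value: 20.4 − 30.9000 = -10.50

-10.50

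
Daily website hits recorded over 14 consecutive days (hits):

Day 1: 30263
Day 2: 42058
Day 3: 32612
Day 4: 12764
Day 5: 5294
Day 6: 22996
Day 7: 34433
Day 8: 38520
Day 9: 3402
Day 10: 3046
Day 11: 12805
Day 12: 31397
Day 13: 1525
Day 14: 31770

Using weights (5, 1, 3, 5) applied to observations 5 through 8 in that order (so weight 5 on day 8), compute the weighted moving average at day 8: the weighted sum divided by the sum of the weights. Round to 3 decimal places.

Weighted sum: 5·5294 + 1·22996 + 3·34433 + 5·38520 = 26470 + 22996 + 103299 + 192600 = 345365
Weight total: 5 + 1 + 3 + 5 = 14
WMA = 345365 / 14 = 24668.929

24668.929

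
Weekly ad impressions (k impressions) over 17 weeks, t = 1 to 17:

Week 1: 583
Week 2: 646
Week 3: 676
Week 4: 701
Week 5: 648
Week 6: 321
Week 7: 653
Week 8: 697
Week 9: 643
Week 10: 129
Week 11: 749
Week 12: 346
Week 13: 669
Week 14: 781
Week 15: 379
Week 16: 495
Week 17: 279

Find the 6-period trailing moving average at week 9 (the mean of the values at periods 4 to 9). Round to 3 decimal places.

Sum of periods 4–9: 701 + 648 + 321 + 653 + 697 + 643 = 3663
Divide by 6: 3663 / 6 = 610.500

610.500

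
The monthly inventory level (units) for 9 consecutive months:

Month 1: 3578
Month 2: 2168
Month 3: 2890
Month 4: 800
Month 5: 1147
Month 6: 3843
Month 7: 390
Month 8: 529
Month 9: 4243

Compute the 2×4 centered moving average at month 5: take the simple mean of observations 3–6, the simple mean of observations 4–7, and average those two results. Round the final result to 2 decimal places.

Sum over 3–6: 2890 + 800 + 1147 + 3843 = 8680
Sum over 4–7: 800 + 1147 + 3843 + 390 = 6180
CMA at t=5 = (8680 + 6180) / (2·4) = 14860 / 8 = 1857.50

1857.50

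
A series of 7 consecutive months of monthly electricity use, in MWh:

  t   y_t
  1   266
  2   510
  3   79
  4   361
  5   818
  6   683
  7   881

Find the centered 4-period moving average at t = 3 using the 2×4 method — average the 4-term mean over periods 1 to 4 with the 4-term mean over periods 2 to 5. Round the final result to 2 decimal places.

373.00

Sum over 1–4: 266 + 510 + 79 + 361 = 1216
Sum over 2–5: 510 + 79 + 361 + 818 = 1768
CMA at t=3 = (1216 + 1768) / (2·4) = 2984 / 8 = 373.00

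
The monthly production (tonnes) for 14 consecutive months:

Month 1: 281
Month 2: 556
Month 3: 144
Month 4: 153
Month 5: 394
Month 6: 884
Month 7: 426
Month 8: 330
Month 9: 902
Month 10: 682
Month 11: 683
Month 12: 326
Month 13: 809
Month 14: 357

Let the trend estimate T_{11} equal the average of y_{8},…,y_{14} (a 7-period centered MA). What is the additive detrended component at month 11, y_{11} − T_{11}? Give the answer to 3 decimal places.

98.857

Trend T_11 = (330 + 902 + 682 + 683 + 326 + 809 + 357) / 7 = 4089/7 = 584.14286
Detrended value: 683 − 584.14286 = 98.857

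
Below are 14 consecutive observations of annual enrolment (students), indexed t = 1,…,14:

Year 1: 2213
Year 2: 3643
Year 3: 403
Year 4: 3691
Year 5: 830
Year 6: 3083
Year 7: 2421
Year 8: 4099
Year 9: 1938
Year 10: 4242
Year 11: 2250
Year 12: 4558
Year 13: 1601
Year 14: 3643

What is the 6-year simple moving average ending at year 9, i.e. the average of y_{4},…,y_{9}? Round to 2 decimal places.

2677.00

Sum of periods 4–9: 3691 + 830 + 3083 + 2421 + 4099 + 1938 = 16062
Divide by 6: 16062 / 6 = 2677.00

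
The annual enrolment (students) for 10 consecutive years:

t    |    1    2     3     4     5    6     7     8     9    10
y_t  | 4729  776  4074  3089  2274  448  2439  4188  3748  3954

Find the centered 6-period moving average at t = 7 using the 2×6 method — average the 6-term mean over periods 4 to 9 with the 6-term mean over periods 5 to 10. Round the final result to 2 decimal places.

2769.75

Sum over 4–9: 3089 + 2274 + 448 + 2439 + 4188 + 3748 = 16186
Sum over 5–10: 2274 + 448 + 2439 + 4188 + 3748 + 3954 = 17051
CMA at t=7 = (16186 + 17051) / (2·6) = 33237 / 12 = 2769.75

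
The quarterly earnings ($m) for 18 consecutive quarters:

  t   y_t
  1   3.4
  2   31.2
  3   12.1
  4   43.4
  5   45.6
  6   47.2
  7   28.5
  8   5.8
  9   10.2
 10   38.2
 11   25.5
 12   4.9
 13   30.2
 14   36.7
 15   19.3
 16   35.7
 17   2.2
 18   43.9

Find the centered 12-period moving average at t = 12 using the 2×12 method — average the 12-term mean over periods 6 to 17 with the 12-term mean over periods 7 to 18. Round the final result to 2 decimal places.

23.56

Sum over 6–17: 47.2 + 28.5 + 5.8 + 10.2 + 38.2 + 25.5 + 4.9 + 30.2 + 36.7 + 19.3 + 35.7 + 2.2 = 284.4
Sum over 7–18: 28.5 + 5.8 + 10.2 + 38.2 + 25.5 + 4.9 + 30.2 + 36.7 + 19.3 + 35.7 + 2.2 + 43.9 = 281.1
CMA at t=12 = (284.4 + 281.1) / (2·12) = 565.5 / 24 = 23.56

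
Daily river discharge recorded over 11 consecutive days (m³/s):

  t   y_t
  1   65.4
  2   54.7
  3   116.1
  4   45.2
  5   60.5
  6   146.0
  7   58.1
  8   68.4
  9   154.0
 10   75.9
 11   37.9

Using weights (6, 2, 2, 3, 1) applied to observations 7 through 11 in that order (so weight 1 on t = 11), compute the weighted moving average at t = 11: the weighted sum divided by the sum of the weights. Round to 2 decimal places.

Weighted sum: 6·58.1 + 2·68.4 + 2·154.0 + 3·75.9 + 1·37.9 = 348.6 + 136.8 + 308.0 + 227.7 + 37.9 = 1059.0
Weight total: 6 + 2 + 2 + 3 + 1 = 14
WMA = 1059.0 / 14 = 75.64

75.64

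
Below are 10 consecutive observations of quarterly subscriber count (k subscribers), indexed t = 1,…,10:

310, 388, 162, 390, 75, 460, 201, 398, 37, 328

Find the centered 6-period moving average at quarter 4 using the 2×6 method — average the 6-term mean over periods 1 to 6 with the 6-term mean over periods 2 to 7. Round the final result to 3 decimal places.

Sum over 1–6: 310 + 388 + 162 + 390 + 75 + 460 = 1785
Sum over 2–7: 388 + 162 + 390 + 75 + 460 + 201 = 1676
CMA at t=4 = (1785 + 1676) / (2·6) = 3461 / 12 = 288.417

288.417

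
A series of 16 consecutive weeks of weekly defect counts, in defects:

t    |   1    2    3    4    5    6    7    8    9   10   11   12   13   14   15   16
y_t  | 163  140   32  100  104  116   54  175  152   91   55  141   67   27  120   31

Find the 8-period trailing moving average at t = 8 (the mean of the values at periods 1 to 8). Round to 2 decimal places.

Sum of periods 1–8: 163 + 140 + 32 + 100 + 104 + 116 + 54 + 175 = 884
Divide by 8: 884 / 8 = 110.50

110.50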